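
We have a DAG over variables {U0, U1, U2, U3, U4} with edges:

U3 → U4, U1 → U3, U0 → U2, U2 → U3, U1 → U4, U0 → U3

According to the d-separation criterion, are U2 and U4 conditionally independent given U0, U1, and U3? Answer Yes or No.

We examine all 4 paths between U2 and U4:
Path 1: U2 ← U0 → U3 ← U1 → U4
  U0 is a fork here and U0 is conditioned on, so the path is blocked at U0.
Path 2: U2 ← U0 → U3 → U4
  U0 is a fork here and U0 is conditioned on, so the path is blocked at U0.
Path 3: U2 → U3 ← U1 → U4
  U1 is a fork here and U1 is conditioned on, so the path is blocked at U1.
Path 4: U2 → U3 → U4
  U3 is a chain here and U3 is conditioned on, so the path is blocked at U3.
Every path is blocked, so U2 and U4 are d-separated given {U0, U1, U3}.

Yes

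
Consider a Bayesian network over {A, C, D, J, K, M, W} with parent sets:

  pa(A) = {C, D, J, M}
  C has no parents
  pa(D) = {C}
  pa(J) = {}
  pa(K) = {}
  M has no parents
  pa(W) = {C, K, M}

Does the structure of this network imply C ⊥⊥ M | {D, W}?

3 paths connect C and M; each must be blocked for d-separation to hold:
Path 1: C → D → A ← M
  D is a chain here and D is conditioned on, so the path is blocked at D.
Path 2: C → A ← M
  A is a collider here and neither A nor any of its descendants is conditioned on, so the collider stays closed — the path is blocked at A.
Path 3: C → W ← M
  W is a collider and W is conditioned on, which opens it — no node blocks this path, so it is active.
Since the path C → W ← M is active, C and M are not d-separated given {D, W}.

No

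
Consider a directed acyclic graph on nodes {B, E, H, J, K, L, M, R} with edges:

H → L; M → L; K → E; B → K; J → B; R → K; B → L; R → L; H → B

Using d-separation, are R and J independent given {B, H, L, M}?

Yes — R and J are d-separated given {B, H, L, M}.

We examine all 3 paths between R and J:
  1. R → K ← B ← J — K:collider[blocks]; B:chain[blocks] ⇒ blocked
  2. R → L ← B ← J — L:collider[open]; B:chain[blocks] ⇒ blocked
  3. R → L ← H → B ← J — L:collider[open]; H:fork[blocks]; B:collider[open] ⇒ blocked
Since every path is blocked, d-separation holds.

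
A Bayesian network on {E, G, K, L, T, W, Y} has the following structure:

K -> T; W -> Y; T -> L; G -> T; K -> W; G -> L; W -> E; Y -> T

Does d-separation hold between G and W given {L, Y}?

There are 4 undirected paths between G and W; checking each against the conditioning set {L, Y}:
Path 1: G → L ← T ← Y ← W
  Y is a chain here and Y is conditioned on, so the path is blocked at Y.
Path 2: G → L ← T ← K → W
  L is a collider and L is conditioned on, which opens it; T is a chain and T is not conditioned on; K is a fork and K is not conditioned on — no node blocks this path, so it is active.
Path 3: G → T ← Y ← W
  Y is a chain here and Y is conditioned on, so the path is blocked at Y.
Path 4: G → T ← K → W
  T is a collider and its descendant L is conditioned on, which opens it; K is a fork and K is not conditioned on — no node blocks this path, so it is active.
Since the path G → L ← T ← K → W is active, G and W are not d-separated given {L, Y}.

No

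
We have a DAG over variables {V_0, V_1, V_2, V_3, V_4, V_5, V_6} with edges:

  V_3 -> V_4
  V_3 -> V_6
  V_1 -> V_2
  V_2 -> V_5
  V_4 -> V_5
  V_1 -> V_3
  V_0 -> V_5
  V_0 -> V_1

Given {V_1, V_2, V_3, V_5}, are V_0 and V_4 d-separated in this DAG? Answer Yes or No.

We examine all 4 paths between V_0 and V_4:
Path 1: V_0 → V_1 → V_3 → V_4
  V_1 is a chain here and V_1 is conditioned on, so the path is blocked at V_1.
Path 2: V_0 → V_1 → V_2 → V_5 ← V_4
  V_1 is a chain here and V_1 is conditioned on, so the path is blocked at V_1.
Path 3: V_0 → V_5 ← V_2 ← V_1 → V_3 → V_4
  V_2 is a chain here and V_2 is conditioned on, so the path is blocked at V_2.
Path 4: V_0 → V_5 ← V_4
  V_5 is a collider and V_5 is conditioned on, which opens it — no node blocks this path, so it is active.
Since the path V_0 → V_5 ← V_4 is active, V_0 and V_4 are not d-separated given {V_1, V_2, V_3, V_5}.

No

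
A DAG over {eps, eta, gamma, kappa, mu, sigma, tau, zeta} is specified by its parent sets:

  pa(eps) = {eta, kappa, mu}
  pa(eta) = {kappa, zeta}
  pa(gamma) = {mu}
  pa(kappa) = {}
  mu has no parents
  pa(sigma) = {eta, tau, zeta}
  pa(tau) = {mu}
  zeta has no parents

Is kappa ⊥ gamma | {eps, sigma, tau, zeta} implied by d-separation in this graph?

We examine all 6 paths between kappa and gamma:
Path 1: kappa → eta → sigma ← tau ← mu → gamma
  tau is a chain here and tau is conditioned on, so the path is blocked at tau.
Path 2: kappa → eta ← zeta → sigma ← tau ← mu → gamma
  zeta is a fork here and zeta is conditioned on, so the path is blocked at zeta.
Path 3: kappa → eta → eps ← mu → gamma
  eta is a chain and eta is not conditioned on; eps is a collider and eps is conditioned on, which opens it; mu is a fork and mu is not conditioned on — no node blocks this path, so it is active.
Path 4: kappa → eps ← eta → sigma ← tau ← mu → gamma
  tau is a chain here and tau is conditioned on, so the path is blocked at tau.
Path 5: kappa → eps ← eta ← zeta → sigma ← tau ← mu → gamma
  zeta is a fork here and zeta is conditioned on, so the path is blocked at zeta.
Path 6: kappa → eps ← mu → gamma
  eps is a collider and eps is conditioned on, which opens it; mu is a fork and mu is not conditioned on — no node blocks this path, so it is active.
Since the path kappa → eta → eps ← mu → gamma is active, kappa and gamma are not d-separated given {eps, sigma, tau, zeta}.

No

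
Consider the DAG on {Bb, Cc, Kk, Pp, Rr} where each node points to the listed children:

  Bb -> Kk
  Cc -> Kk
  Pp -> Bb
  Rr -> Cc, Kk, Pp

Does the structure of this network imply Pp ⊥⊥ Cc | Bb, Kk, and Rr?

Enumerating the 4 paths from Pp to Cc and testing each for blocking by {Bb, Kk, Rr}:
Path 1: Pp → Bb → Kk ← Cc
  Bb is a chain here and Bb is conditioned on, so the path is blocked at Bb.
Path 2: Pp → Bb → Kk ← Rr → Cc
  Bb is a chain here and Bb is conditioned on, so the path is blocked at Bb.
Path 3: Pp ← Rr → Kk ← Cc
  Rr is a fork here and Rr is conditioned on, so the path is blocked at Rr.
Path 4: Pp ← Rr → Cc
  Rr is a fork here and Rr is conditioned on, so the path is blocked at Rr.
Since every path is blocked, d-separation holds.

Yes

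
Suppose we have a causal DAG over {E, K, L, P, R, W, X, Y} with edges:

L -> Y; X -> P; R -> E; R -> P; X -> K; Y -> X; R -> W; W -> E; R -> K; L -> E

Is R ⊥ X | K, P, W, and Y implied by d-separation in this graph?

There are 4 undirected paths between R and X; checking each against the conditioning set {K, P, W, Y}:
Path 1: R → K ← X
  K is a collider and K is conditioned on, which opens it — no node blocks this path, so it is active.
Path 2: R → P ← X
  P is a collider and P is conditioned on, which opens it — no node blocks this path, so it is active.
Path 3: R → W → E ← L → Y → X
  W is a chain here and W is conditioned on, so the path is blocked at W.
Path 4: R → E ← L → Y → X
  E is a collider here and neither E nor any of its descendants is conditioned on, so the collider stays closed — the path is blocked at E.
Since the path R → K ← X is active, R and X are not d-separated given {K, P, W, Y}.

No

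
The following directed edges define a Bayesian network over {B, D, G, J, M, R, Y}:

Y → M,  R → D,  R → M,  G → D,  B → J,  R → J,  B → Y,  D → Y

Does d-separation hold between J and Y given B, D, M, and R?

Yes

Enumerating the 3 paths from J to Y and testing each for blocking by {B, D, M, R}:
Path 1: J ← B → Y
  B is a fork here and B is conditioned on, so the path is blocked at B.
Path 2: J ← R → M ← Y
  R is a fork here and R is conditioned on, so the path is blocked at R.
Path 3: J ← R → D → Y
  R is a fork here and R is conditioned on, so the path is blocked at R.
All paths are blocked; J ⊥ Y | {B, D, M, R} holds.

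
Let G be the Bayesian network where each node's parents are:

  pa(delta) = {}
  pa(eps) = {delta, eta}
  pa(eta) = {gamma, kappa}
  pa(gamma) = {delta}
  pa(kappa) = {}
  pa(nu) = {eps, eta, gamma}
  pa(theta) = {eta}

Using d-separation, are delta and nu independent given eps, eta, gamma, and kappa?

We examine all 6 paths between delta and nu:
Path 1: delta → eps ← eta → nu
  eta is a fork here and eta is conditioned on, so the path is blocked at eta.
Path 2: delta → eps ← eta ← gamma → nu
  eta is a chain here and eta is conditioned on, so the path is blocked at eta.
Path 3: delta → eps → nu
  eps is a chain here and eps is conditioned on, so the path is blocked at eps.
Path 4: delta → gamma → eta → eps → nu
  gamma is a chain here and gamma is conditioned on, so the path is blocked at gamma.
Path 5: delta → gamma → eta → nu
  gamma is a chain here and gamma is conditioned on, so the path is blocked at gamma.
Path 6: delta → gamma → nu
  gamma is a chain here and gamma is conditioned on, so the path is blocked at gamma.
All paths are blocked; delta ⊥ nu | {eps, eta, gamma, kappa} holds.

Yes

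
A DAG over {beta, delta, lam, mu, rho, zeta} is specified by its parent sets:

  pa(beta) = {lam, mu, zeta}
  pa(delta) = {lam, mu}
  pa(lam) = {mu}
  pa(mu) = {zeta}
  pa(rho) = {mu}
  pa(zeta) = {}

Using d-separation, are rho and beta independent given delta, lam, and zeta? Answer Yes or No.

No — rho and beta are not d-separated given {delta, lam, zeta}.

4 paths connect rho and beta; each must be blocked for d-separation to hold:
  1. rho ← mu ← zeta → beta — mu:chain[open]; zeta:fork[blocks] ⇒ blocked
  2. rho ← mu → delta ← lam → beta — mu:fork[open]; delta:collider[open]; lam:fork[blocks] ⇒ blocked
  3. rho ← mu → beta — mu:fork[open] ⇒ active
  4. rho ← mu → lam → beta — mu:fork[open]; lam:chain[blocks] ⇒ blocked
Because an active path exists, rho and beta are not d-separated.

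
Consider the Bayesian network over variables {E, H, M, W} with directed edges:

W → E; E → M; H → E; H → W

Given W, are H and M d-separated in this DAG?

2 paths connect H and M; each must be blocked for d-separation to hold:
  1. H → E → M — E:chain[open] ⇒ active
  2. H → W → E → M — W:chain[blocks]; E:chain[open] ⇒ blocked
At least one path is unblocked, so d-separation fails.

No — H and M are not d-separated given {W}.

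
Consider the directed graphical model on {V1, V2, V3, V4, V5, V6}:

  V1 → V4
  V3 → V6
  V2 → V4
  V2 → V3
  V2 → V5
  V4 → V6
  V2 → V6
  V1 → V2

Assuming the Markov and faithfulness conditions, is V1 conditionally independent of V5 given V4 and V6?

No

We examine all 4 paths between V1 and V5:
Path 1: V1 → V4 ← V2 → V5
  V4 is a collider and V4 is conditioned on, which opens it; V2 is a fork and V2 is not conditioned on — no node blocks this path, so it is active.
Path 2: V1 → V4 → V6 ← V2 → V5
  V4 is a chain here and V4 is conditioned on, so the path is blocked at V4.
Path 3: V1 → V4 → V6 ← V3 ← V2 → V5
  V4 is a chain here and V4 is conditioned on, so the path is blocked at V4.
Path 4: V1 → V2 → V5
  V2 is a chain and V2 is not conditioned on — no node blocks this path, so it is active.
Since the path V1 → V4 ← V2 → V5 is active, V1 and V5 are not d-separated given {V4, V6}.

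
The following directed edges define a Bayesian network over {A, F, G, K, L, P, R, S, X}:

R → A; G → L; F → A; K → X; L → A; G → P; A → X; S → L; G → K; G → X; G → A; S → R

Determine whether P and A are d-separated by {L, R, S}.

No

There are 5 undirected paths between P and A; checking each against the conditioning set {L, R, S}:
Path 1: P ← G → K → X ← A
  X is a collider here and neither X nor any of its descendants is conditioned on, so the collider stays closed — the path is blocked at X.
Path 2: P ← G → X ← A
  X is a collider here and neither X nor any of its descendants is conditioned on, so the collider stays closed — the path is blocked at X.
Path 3: P ← G → A
  G is a fork and G is not conditioned on — no node blocks this path, so it is active.
Path 4: P ← G → L ← S → R → A
  S is a fork here and S is conditioned on, so the path is blocked at S.
Path 5: P ← G → L → A
  L is a chain here and L is conditioned on, so the path is blocked at L.
Since the path P ← G → A is active, P and A are not d-separated given {L, R, S}.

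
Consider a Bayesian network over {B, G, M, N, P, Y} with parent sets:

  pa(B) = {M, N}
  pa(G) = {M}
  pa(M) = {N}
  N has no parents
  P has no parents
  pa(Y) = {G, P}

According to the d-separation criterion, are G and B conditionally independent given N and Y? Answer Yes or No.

No

2 paths connect G and B; each must be blocked for d-separation to hold:
  1. G ← M → B — M:fork[open] ⇒ active
  2. G ← M ← N → B — M:chain[open]; N:fork[blocks] ⇒ blocked
Because an active path exists, G and B are not d-separated.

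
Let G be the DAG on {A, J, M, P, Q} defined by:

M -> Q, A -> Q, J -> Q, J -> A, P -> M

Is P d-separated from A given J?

Yes — P and A are d-separated given {J}.

We examine all 2 paths between P and A:
Path 1: P → M → Q ← J → A
  Q is a collider here and neither Q nor any of its descendants is conditioned on, so the collider stays closed — the path is blocked at Q.
Path 2: P → M → Q ← A
  Q is a collider here and neither Q nor any of its descendants is conditioned on, so the collider stays closed — the path is blocked at Q.
All paths are blocked; P ⊥ A | {J} holds.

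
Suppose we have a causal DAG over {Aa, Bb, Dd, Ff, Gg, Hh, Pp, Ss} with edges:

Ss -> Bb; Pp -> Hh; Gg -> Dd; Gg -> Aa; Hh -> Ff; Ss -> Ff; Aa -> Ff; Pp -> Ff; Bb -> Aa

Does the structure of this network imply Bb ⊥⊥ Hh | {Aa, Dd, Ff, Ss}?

Yes

Enumerating the 4 paths from Bb to Hh and testing each for blocking by {Aa, Dd, Ff, Ss}:
Path 1: Bb → Aa → Ff ← Hh
  Aa is a chain here and Aa is conditioned on, so the path is blocked at Aa.
Path 2: Bb → Aa → Ff ← Pp → Hh
  Aa is a chain here and Aa is conditioned on, so the path is blocked at Aa.
Path 3: Bb ← Ss → Ff ← Hh
  Ss is a fork here and Ss is conditioned on, so the path is blocked at Ss.
Path 4: Bb ← Ss → Ff ← Pp → Hh
  Ss is a fork here and Ss is conditioned on, so the path is blocked at Ss.
Every path is blocked, so Bb and Hh are d-separated given {Aa, Dd, Ff, Ss}.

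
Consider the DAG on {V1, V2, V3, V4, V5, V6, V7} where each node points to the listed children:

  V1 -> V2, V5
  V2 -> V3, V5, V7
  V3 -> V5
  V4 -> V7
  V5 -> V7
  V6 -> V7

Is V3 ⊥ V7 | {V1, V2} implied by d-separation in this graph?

We examine all 6 paths between V3 and V7:
Path 1: V3 → V5 ← V1 → V2 → V7
  V5 is a collider here and neither V5 nor any of its descendants is conditioned on, so the collider stays closed — the path is blocked at V5.
Path 2: V3 → V5 → V7
  V5 is a chain and V5 is not conditioned on — no node blocks this path, so it is active.
Path 3: V3 → V5 ← V2 → V7
  V5 is a collider here and neither V5 nor any of its descendants is conditioned on, so the collider stays closed — the path is blocked at V5.
Path 4: V3 ← V2 ← V1 → V5 → V7
  V2 is a chain here and V2 is conditioned on, so the path is blocked at V2.
Path 5: V3 ← V2 → V5 → V7
  V2 is a fork here and V2 is conditioned on, so the path is blocked at V2.
Path 6: V3 ← V2 → V7
  V2 is a fork here and V2 is conditioned on, so the path is blocked at V2.
At least one path is unblocked, so d-separation fails.

No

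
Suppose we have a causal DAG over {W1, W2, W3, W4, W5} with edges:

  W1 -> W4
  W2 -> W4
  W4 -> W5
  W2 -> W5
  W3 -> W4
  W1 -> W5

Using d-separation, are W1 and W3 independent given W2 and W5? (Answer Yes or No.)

No — W1 and W3 are not d-separated given {W2, W5}.

Enumerating the 3 paths from W1 to W3 and testing each for blocking by {W2, W5}:
Path 1: W1 → W5 ← W4 ← W3
  W5 is a collider and W5 is conditioned on, which opens it; W4 is a chain and W4 is not conditioned on — no node blocks this path, so it is active.
Path 2: W1 → W5 ← W2 → W4 ← W3
  W2 is a fork here and W2 is conditioned on, so the path is blocked at W2.
Path 3: W1 → W4 ← W3
  W4 is a collider and its descendant W5 is conditioned on, which opens it — no node blocks this path, so it is active.
Because an active path exists, W1 and W3 are not d-separated.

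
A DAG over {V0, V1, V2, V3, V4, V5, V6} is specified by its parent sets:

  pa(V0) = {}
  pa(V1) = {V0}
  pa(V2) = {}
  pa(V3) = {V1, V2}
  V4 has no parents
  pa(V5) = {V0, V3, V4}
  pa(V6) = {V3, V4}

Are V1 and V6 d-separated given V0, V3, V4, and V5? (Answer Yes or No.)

Yes — V1 and V6 are d-separated given {V0, V3, V4, V5}.

Enumerating the 4 paths from V1 to V6 and testing each for blocking by {V0, V3, V4, V5}:
Path 1: V1 → V3 → V5 ← V4 → V6
  V3 is a chain here and V3 is conditioned on, so the path is blocked at V3.
Path 2: V1 → V3 → V6
  V3 is a chain here and V3 is conditioned on, so the path is blocked at V3.
Path 3: V1 ← V0 → V5 ← V3 → V6
  V0 is a fork here and V0 is conditioned on, so the path is blocked at V0.
Path 4: V1 ← V0 → V5 ← V4 → V6
  V0 is a fork here and V0 is conditioned on, so the path is blocked at V0.
Every path is blocked, so V1 and V6 are d-separated given {V0, V3, V4, V5}.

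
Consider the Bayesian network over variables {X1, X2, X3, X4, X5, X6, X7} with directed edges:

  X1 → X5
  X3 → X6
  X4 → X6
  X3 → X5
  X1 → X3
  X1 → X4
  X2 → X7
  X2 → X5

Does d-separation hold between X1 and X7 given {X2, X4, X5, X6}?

There are 3 undirected paths between X1 and X7; checking each against the conditioning set {X2, X4, X5, X6}:
  1. X1 → X3 → X5 ← X2 → X7 — X3:chain[open]; X5:collider[open]; X2:fork[blocks] ⇒ blocked
  2. X1 → X5 ← X2 → X7 — X5:collider[open]; X2:fork[blocks] ⇒ blocked
  3. X1 → X4 → X6 ← X3 → X5 ← X2 → X7 — X4:chain[blocks]; X6:collider[open]; X3:fork[open]; X5:collider[open]; X2:fork[blocks] ⇒ blocked
Every path is blocked, so X1 and X7 are d-separated given {X2, X4, X5, X6}.

Yes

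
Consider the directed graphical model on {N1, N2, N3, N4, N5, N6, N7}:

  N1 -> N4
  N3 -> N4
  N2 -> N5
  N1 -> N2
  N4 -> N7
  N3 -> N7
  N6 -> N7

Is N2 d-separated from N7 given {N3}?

2 paths connect N2 and N7; each must be blocked for d-separation to hold:
  1. N2 ← N1 → N4 ← N3 → N7 — N1:fork[open]; N4:collider[blocks]; N3:fork[blocks] ⇒ blocked
  2. N2 ← N1 → N4 → N7 — N1:fork[open]; N4:chain[open] ⇒ active
Since the path N2 ← N1 → N4 → N7 is active, N2 and N7 are not d-separated given {N3}.

No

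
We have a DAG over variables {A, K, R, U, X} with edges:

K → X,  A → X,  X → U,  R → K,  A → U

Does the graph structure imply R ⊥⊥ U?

No

2 paths connect R and U; each must be blocked for d-separation to hold:
Path 1: R → K → X → U
  K is a chain and K is not conditioned on; X is a chain and X is not conditioned on — no node blocks this path, so it is active.
Path 2: R → K → X ← A → U
  X is a collider here and neither X nor any of its descendants is conditioned on, so the collider stays closed — the path is blocked at X.
At least one path is unblocked, so d-separation fails.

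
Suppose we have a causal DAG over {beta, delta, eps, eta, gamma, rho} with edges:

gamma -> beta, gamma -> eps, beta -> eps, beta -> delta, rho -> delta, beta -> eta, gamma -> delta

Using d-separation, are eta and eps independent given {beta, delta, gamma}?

Yes

3 paths connect eta and eps; each must be blocked for d-separation to hold:
Path 1: eta ← beta ← gamma → eps
  beta is a chain here and beta is conditioned on, so the path is blocked at beta.
Path 2: eta ← beta → eps
  beta is a fork here and beta is conditioned on, so the path is blocked at beta.
Path 3: eta ← beta → delta ← gamma → eps
  beta is a fork here and beta is conditioned on, so the path is blocked at beta.
Since every path is blocked, d-separation holds.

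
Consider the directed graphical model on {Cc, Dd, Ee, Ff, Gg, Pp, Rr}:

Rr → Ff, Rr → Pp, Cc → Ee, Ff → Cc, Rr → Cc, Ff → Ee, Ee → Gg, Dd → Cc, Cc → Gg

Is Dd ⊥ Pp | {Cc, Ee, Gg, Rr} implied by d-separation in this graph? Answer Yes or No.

Yes

There are 4 undirected paths between Dd and Pp; checking each against the conditioning set {Cc, Ee, Gg, Rr}:
  1. Dd → Cc → Ee ← Ff ← Rr → Pp — Cc:chain[blocks]; Ee:collider[open]; Ff:chain[open]; Rr:fork[blocks] ⇒ blocked
  2. Dd → Cc ← Ff ← Rr → Pp — Cc:collider[open]; Ff:chain[open]; Rr:fork[blocks] ⇒ blocked
  3. Dd → Cc ← Rr → Pp — Cc:collider[open]; Rr:fork[blocks] ⇒ blocked
  4. Dd → Cc → Gg ← Ee ← Ff ← Rr → Pp — Cc:chain[blocks]; Gg:collider[open]; Ee:chain[blocks]; Ff:chain[open]; Rr:fork[blocks] ⇒ blocked
All paths are blocked; Dd ⊥ Pp | {Cc, Ee, Gg, Rr} holds.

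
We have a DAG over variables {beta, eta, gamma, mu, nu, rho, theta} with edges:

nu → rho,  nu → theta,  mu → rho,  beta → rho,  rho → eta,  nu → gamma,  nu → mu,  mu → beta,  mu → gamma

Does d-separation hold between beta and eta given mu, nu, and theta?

There are 4 undirected paths between beta and eta; checking each against the conditioning set {mu, nu, theta}:
  1. beta → rho → eta — rho:chain[open] ⇒ active
  2. beta ← mu ← nu → rho → eta — mu:chain[blocks]; nu:fork[blocks]; rho:chain[open] ⇒ blocked
  3. beta ← mu → rho → eta — mu:fork[blocks]; rho:chain[open] ⇒ blocked
  4. beta ← mu → gamma ← nu → rho → eta — mu:fork[blocks]; gamma:collider[blocks]; nu:fork[blocks]; rho:chain[open] ⇒ blocked
At least one path is unblocked, so d-separation fails.

No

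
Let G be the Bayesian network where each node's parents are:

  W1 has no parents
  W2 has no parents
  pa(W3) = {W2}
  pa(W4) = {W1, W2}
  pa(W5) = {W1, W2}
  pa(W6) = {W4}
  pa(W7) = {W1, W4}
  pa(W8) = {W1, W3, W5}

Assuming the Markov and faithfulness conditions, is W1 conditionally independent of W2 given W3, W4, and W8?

No — W1 and W2 are not d-separated given {W3, W4, W8}.

We examine all 6 paths between W1 and W2:
Path 1: W1 → W7 ← W4 ← W2
  W7 is a collider here and neither W7 nor any of its descendants is conditioned on, so the collider stays closed — the path is blocked at W7.
Path 2: W1 → W4 ← W2
  W4 is a collider and W4 is conditioned on, which opens it — no node blocks this path, so it is active.
Path 3: W1 → W8 ← W3 ← W2
  W3 is a chain here and W3 is conditioned on, so the path is blocked at W3.
Path 4: W1 → W8 ← W5 ← W2
  W8 is a collider and W8 is conditioned on, which opens it; W5 is a chain and W5 is not conditioned on — no node blocks this path, so it is active.
Path 5: W1 → W5 ← W2
  W5 is a collider and its descendant W8 is conditioned on, which opens it — no node blocks this path, so it is active.
Path 6: W1 → W5 → W8 ← W3 ← W2
  W3 is a chain here and W3 is conditioned on, so the path is blocked at W3.
Since the path W1 → W4 ← W2 is active, W1 and W2 are not d-separated given {W3, W4, W8}.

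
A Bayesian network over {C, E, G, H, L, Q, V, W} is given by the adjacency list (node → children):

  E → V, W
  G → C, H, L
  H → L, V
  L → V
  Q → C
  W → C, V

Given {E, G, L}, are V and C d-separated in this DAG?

6 paths connect V and C; each must be blocked for d-separation to hold:
Path 1: V ← W → C
  W is a fork and W is not conditioned on — no node blocks this path, so it is active.
Path 2: V ← E → W → C
  E is a fork here and E is conditioned on, so the path is blocked at E.
Path 3: V ← L ← G → C
  L is a chain here and L is conditioned on, so the path is blocked at L.
Path 4: V ← L ← H ← G → C
  L is a chain here and L is conditioned on, so the path is blocked at L.
Path 5: V ← H ← G → C
  G is a fork here and G is conditioned on, so the path is blocked at G.
Path 6: V ← H → L ← G → C
  G is a fork here and G is conditioned on, so the path is blocked at G.
Because an active path exists, V and C are not d-separated.

No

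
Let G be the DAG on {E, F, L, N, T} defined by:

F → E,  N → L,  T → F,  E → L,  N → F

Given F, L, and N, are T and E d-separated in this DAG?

We examine all 2 paths between T and E:
  1. T → F ← N → L ← E — F:collider[open]; N:fork[blocks]; L:collider[open] ⇒ blocked
  2. T → F → E — F:chain[blocks] ⇒ blocked
Since every path is blocked, d-separation holds.

Yes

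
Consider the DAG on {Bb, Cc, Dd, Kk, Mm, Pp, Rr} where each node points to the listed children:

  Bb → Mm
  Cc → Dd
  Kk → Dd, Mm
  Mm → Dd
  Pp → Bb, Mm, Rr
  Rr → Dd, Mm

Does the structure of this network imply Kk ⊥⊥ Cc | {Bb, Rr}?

Yes — Kk and Cc are d-separated given {Bb, Rr}.

Enumerating the 5 paths from Kk to Cc and testing each for blocking by {Bb, Rr}:
Path 1: Kk → Mm ← Rr → Dd ← Cc
  Mm is a collider here and neither Mm nor any of its descendants is conditioned on, so the collider stays closed — the path is blocked at Mm.
Path 2: Kk → Mm ← Pp → Rr → Dd ← Cc
  Mm is a collider here and neither Mm nor any of its descendants is conditioned on, so the collider stays closed — the path is blocked at Mm.
Path 3: Kk → Mm ← Bb ← Pp → Rr → Dd ← Cc
  Mm is a collider here and neither Mm nor any of its descendants is conditioned on, so the collider stays closed — the path is blocked at Mm.
Path 4: Kk → Mm → Dd ← Cc
  Dd is a collider here and neither Dd nor any of its descendants is conditioned on, so the collider stays closed — the path is blocked at Dd.
Path 5: Kk → Dd ← Cc
  Dd is a collider here and neither Dd nor any of its descendants is conditioned on, so the collider stays closed — the path is blocked at Dd.
All paths are blocked; Kk ⊥ Cc | {Bb, Rr} holds.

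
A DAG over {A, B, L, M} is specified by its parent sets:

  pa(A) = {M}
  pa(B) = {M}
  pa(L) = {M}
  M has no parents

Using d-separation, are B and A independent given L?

No

Only one path connects B and A:
  1. B ← M → A — M:fork[open] ⇒ active
Because an active path exists, B and A are not d-separated.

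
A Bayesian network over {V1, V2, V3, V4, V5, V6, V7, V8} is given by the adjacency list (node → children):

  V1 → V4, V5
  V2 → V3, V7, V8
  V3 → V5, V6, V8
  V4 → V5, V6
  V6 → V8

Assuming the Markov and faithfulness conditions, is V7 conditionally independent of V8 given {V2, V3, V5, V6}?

Enumerating the 5 paths from V7 to V8 and testing each for blocking by {V2, V3, V5, V6}:
Path 1: V7 ← V2 → V3 → V6 → V8
  V2 is a fork here and V2 is conditioned on, so the path is blocked at V2.
Path 2: V7 ← V2 → V3 → V5 ← V4 → V6 → V8
  V2 is a fork here and V2 is conditioned on, so the path is blocked at V2.
Path 3: V7 ← V2 → V3 → V5 ← V1 → V4 → V6 → V8
  V2 is a fork here and V2 is conditioned on, so the path is blocked at V2.
Path 4: V7 ← V2 → V3 → V8
  V2 is a fork here and V2 is conditioned on, so the path is blocked at V2.
Path 5: V7 ← V2 → V8
  V2 is a fork here and V2 is conditioned on, so the path is blocked at V2.
Since every path is blocked, d-separation holds.

Yes — V7 and V8 are d-separated given {V2, V3, V5, V6}.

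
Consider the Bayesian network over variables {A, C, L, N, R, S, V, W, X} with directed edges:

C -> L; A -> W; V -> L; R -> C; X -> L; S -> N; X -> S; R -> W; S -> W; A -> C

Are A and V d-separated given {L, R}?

No

Enumerating the 4 paths from A to V and testing each for blocking by {L, R}:
Path 1: A → C → L ← V
  C is a chain and C is not conditioned on; L is a collider and L is conditioned on, which opens it — no node blocks this path, so it is active.
Path 2: A → C ← R → W ← S ← X → L ← V
  R is a fork here and R is conditioned on, so the path is blocked at R.
Path 3: A → W ← R → C → L ← V
  W is a collider here and neither W nor any of its descendants is conditioned on, so the collider stays closed — the path is blocked at W.
Path 4: A → W ← S ← X → L ← V
  W is a collider here and neither W nor any of its descendants is conditioned on, so the collider stays closed — the path is blocked at W.
At least one path is unblocked, so d-separation fails.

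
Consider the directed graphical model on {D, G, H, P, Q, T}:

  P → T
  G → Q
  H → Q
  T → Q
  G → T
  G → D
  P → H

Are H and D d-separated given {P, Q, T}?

4 paths connect H and D; each must be blocked for d-separation to hold:
  1. H ← P → T ← G → D — P:fork[blocks]; T:collider[open]; G:fork[open] ⇒ blocked
  2. H ← P → T → Q ← G → D — P:fork[blocks]; T:chain[blocks]; Q:collider[open]; G:fork[open] ⇒ blocked
  3. H → Q ← G → D — Q:collider[open]; G:fork[open] ⇒ active
  4. H → Q ← T ← G → D — Q:collider[open]; T:chain[blocks]; G:fork[open] ⇒ blocked
Because an active path exists, H and D are not d-separated.

No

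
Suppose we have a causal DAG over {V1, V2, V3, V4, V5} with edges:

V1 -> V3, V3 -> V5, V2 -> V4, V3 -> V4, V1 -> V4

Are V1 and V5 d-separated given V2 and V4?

Enumerating the 2 paths from V1 to V5 and testing each for blocking by {V2, V4}:
Path 1: V1 → V4 ← V3 → V5
  V4 is a collider and V4 is conditioned on, which opens it; V3 is a fork and V3 is not conditioned on — no node blocks this path, so it is active.
Path 2: V1 → V3 → V5
  V3 is a chain and V3 is not conditioned on — no node blocks this path, so it is active.
Since the path V1 → V4 ← V3 → V5 is active, V1 and V5 are not d-separated given {V2, V4}.

No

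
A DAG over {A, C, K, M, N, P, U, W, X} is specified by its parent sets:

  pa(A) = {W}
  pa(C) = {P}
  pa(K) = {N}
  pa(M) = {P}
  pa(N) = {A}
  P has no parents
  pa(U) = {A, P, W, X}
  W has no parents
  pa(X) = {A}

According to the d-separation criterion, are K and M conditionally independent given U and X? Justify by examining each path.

We examine all 3 paths between K and M:
  1. K ← N ← A ← W → U ← P → M — N:chain[open]; A:chain[open]; W:fork[open]; U:collider[open]; P:fork[open] ⇒ active
  2. K ← N ← A → X → U ← P → M — N:chain[open]; A:fork[open]; X:chain[blocks]; U:collider[open]; P:fork[open] ⇒ blocked
  3. K ← N ← A → U ← P → M — N:chain[open]; A:fork[open]; U:collider[open]; P:fork[open] ⇒ active
Because an active path exists, K and M are not d-separated.

No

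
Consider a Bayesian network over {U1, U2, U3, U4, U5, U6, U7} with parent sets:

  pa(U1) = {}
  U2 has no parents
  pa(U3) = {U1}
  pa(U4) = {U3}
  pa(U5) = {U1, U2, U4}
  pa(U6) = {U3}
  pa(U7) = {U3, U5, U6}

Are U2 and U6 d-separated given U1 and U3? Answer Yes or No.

Yes

6 paths connect U2 and U6; each must be blocked for d-separation to hold:
Path 1: U2 → U5 ← U1 → U3 → U6
  U5 is a collider here and neither U5 nor any of its descendants is conditioned on, so the collider stays closed — the path is blocked at U5.
Path 2: U2 → U5 ← U1 → U3 → U7 ← U6
  U5 is a collider here and neither U5 nor any of its descendants is conditioned on, so the collider stays closed — the path is blocked at U5.
Path 3: U2 → U5 → U7 ← U6
  U7 is a collider here and neither U7 nor any of its descendants is conditioned on, so the collider stays closed — the path is blocked at U7.
Path 4: U2 → U5 → U7 ← U3 → U6
  U7 is a collider here and neither U7 nor any of its descendants is conditioned on, so the collider stays closed — the path is blocked at U7.
Path 5: U2 → U5 ← U4 ← U3 → U6
  U5 is a collider here and neither U5 nor any of its descendants is conditioned on, so the collider stays closed — the path is blocked at U5.
Path 6: U2 → U5 ← U4 ← U3 → U7 ← U6
  U5 is a collider here and neither U5 nor any of its descendants is conditioned on, so the collider stays closed — the path is blocked at U5.
Every path is blocked, so U2 and U6 are d-separated given {U1, U3}.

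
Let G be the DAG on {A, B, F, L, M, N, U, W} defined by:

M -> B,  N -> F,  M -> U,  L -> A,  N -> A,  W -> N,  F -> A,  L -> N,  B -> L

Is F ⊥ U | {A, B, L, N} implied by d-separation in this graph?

Enumerating the 4 paths from F to U and testing each for blocking by {A, B, L, N}:
  1. F → A ← L ← B ← M → U — A:collider[open]; L:chain[blocks]; B:chain[blocks]; M:fork[open] ⇒ blocked
  2. F → A ← N ← L ← B ← M → U — A:collider[open]; N:chain[blocks]; L:chain[blocks]; B:chain[blocks]; M:fork[open] ⇒ blocked
  3. F ← N → A ← L ← B ← M → U — N:fork[blocks]; A:collider[open]; L:chain[blocks]; B:chain[blocks]; M:fork[open] ⇒ blocked
  4. F ← N ← L ← B ← M → U — N:chain[blocks]; L:chain[blocks]; B:chain[blocks]; M:fork[open] ⇒ blocked
Since every path is blocked, d-separation holds.

Yes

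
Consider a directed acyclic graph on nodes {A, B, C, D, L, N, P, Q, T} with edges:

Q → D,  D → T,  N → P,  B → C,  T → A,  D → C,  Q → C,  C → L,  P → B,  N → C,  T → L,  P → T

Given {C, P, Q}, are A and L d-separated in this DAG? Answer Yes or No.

No

We examine all 5 paths between A and L:
Path 1: A ← T ← D ← Q → C → L
  Q is a fork here and Q is conditioned on, so the path is blocked at Q.
Path 2: A ← T ← D → C → L
  C is a chain here and C is conditioned on, so the path is blocked at C.
Path 3: A ← T ← P → B → C → L
  P is a fork here and P is conditioned on, so the path is blocked at P.
Path 4: A ← T ← P ← N → C → L
  P is a chain here and P is conditioned on, so the path is blocked at P.
Path 5: A ← T → L
  T is a fork and T is not conditioned on — no node blocks this path, so it is active.
Because an active path exists, A and L are not d-separated.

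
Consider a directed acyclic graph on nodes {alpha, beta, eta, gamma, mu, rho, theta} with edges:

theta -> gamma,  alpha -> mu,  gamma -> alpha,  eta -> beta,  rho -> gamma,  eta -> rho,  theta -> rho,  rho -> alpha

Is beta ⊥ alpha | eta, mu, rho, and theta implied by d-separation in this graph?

There are 3 undirected paths between beta and alpha; checking each against the conditioning set {eta, mu, rho, theta}:
Path 1: beta ← eta → rho ← theta → gamma → alpha
  eta is a fork here and eta is conditioned on, so the path is blocked at eta.
Path 2: beta ← eta → rho → alpha
  eta is a fork here and eta is conditioned on, so the path is blocked at eta.
Path 3: beta ← eta → rho → gamma → alpha
  eta is a fork here and eta is conditioned on, so the path is blocked at eta.
Since every path is blocked, d-separation holds.

Yes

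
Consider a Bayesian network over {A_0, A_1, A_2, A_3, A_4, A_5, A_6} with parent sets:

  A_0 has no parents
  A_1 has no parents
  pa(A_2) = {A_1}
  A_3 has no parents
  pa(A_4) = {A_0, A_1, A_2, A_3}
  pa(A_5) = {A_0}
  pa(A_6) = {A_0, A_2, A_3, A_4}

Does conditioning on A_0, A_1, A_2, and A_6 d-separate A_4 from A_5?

There are 5 undirected paths between A_4 and A_5; checking each against the conditioning set {A_0, A_1, A_2, A_6}:
Path 1: A_4 → A_6 ← A_0 → A_5
  A_0 is a fork here and A_0 is conditioned on, so the path is blocked at A_0.
Path 2: A_4 ← A_1 → A_2 → A_6 ← A_0 → A_5
  A_1 is a fork here and A_1 is conditioned on, so the path is blocked at A_1.
Path 3: A_4 ← A_0 → A_5
  A_0 is a fork here and A_0 is conditioned on, so the path is blocked at A_0.
Path 4: A_4 ← A_2 → A_6 ← A_0 → A_5
  A_2 is a fork here and A_2 is conditioned on, so the path is blocked at A_2.
Path 5: A_4 ← A_3 → A_6 ← A_0 → A_5
  A_0 is a fork here and A_0 is conditioned on, so the path is blocked at A_0.
Every path is blocked, so A_4 and A_5 are d-separated given {A_0, A_1, A_2, A_6}.

Yes — A_4 and A_5 are d-separated given {A_0, A_1, A_2, A_6}.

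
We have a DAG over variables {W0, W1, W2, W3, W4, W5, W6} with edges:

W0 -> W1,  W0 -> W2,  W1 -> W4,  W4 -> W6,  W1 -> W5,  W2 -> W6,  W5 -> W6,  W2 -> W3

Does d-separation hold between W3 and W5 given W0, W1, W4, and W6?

No

4 paths connect W3 and W5; each must be blocked for d-separation to hold:
  1. W3 ← W2 → W6 ← W5 — W2:fork[open]; W6:collider[open] ⇒ active
  2. W3 ← W2 → W6 ← W4 ← W1 → W5 — W2:fork[open]; W6:collider[open]; W4:chain[blocks]; W1:fork[blocks] ⇒ blocked
  3. W3 ← W2 ← W0 → W1 → W5 — W2:chain[open]; W0:fork[blocks]; W1:chain[blocks] ⇒ blocked
  4. W3 ← W2 ← W0 → W1 → W4 → W6 ← W5 — W2:chain[open]; W0:fork[blocks]; W1:chain[blocks]; W4:chain[blocks]; W6:collider[open] ⇒ blocked
Since the path W3 ← W2 → W6 ← W5 is active, W3 and W5 are not d-separated given {W0, W1, W4, W6}.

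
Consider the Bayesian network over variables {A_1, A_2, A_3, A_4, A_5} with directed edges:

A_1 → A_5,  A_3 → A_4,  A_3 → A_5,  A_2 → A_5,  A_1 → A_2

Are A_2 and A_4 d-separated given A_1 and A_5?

No

2 paths connect A_2 and A_4; each must be blocked for d-separation to hold:
Path 1: A_2 → A_5 ← A_3 → A_4
  A_5 is a collider and A_5 is conditioned on, which opens it; A_3 is a fork and A_3 is not conditioned on — no node blocks this path, so it is active.
Path 2: A_2 ← A_1 → A_5 ← A_3 → A_4
  A_1 is a fork here and A_1 is conditioned on, so the path is blocked at A_1.
Because an active path exists, A_2 and A_4 are not d-separated.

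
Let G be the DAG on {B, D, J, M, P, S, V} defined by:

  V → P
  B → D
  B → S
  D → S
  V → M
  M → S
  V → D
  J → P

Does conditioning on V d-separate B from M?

Yes

We examine all 4 paths between B and M:
Path 1: B → D → S ← M
  S is a collider here and neither S nor any of its descendants is conditioned on, so the collider stays closed — the path is blocked at S.
Path 2: B → D ← V → M
  D is a collider here and neither D nor any of its descendants is conditioned on, so the collider stays closed — the path is blocked at D.
Path 3: B → S ← D ← V → M
  S is a collider here and neither S nor any of its descendants is conditioned on, so the collider stays closed — the path is blocked at S.
Path 4: B → S ← M
  S is a collider here and neither S nor any of its descendants is conditioned on, so the collider stays closed — the path is blocked at S.
Since every path is blocked, d-separation holds.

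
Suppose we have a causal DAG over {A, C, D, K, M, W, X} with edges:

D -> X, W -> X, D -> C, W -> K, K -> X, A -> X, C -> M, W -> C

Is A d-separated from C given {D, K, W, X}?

3 paths connect A and C; each must be blocked for d-separation to hold:
Path 1: A → X ← K ← W → C
  K is a chain here and K is conditioned on, so the path is blocked at K.
Path 2: A → X ← D → C
  D is a fork here and D is conditioned on, so the path is blocked at D.
Path 3: A → X ← W → C
  W is a fork here and W is conditioned on, so the path is blocked at W.
Every path is blocked, so A and C are d-separated given {D, K, W, X}.

Yes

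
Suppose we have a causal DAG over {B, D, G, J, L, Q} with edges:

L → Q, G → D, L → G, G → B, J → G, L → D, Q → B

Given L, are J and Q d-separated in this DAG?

Yes — J and Q are d-separated given {L}.

3 paths connect J and Q; each must be blocked for d-separation to hold:
  1. J → G → D ← L → Q — G:chain[open]; D:collider[blocks]; L:fork[blocks] ⇒ blocked
  2. J → G ← L → Q — G:collider[blocks]; L:fork[blocks] ⇒ blocked
  3. J → G → B ← Q — G:chain[open]; B:collider[blocks] ⇒ blocked
Since every path is blocked, d-separation holds.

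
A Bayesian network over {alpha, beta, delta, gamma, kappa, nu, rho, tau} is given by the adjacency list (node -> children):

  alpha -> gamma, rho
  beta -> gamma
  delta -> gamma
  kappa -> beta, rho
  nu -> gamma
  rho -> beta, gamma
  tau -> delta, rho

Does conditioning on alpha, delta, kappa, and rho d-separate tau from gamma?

Yes

There are 5 undirected paths between tau and gamma; checking each against the conditioning set {alpha, delta, kappa, rho}:
  1. tau → delta → gamma — delta:chain[blocks] ⇒ blocked
  2. tau → rho → gamma — rho:chain[blocks] ⇒ blocked
  3. tau → rho → beta → gamma — rho:chain[blocks]; beta:chain[open] ⇒ blocked
  4. tau → rho ← kappa → beta → gamma — rho:collider[open]; kappa:fork[blocks]; beta:chain[open] ⇒ blocked
  5. tau → rho ← alpha → gamma — rho:collider[open]; alpha:fork[blocks] ⇒ blocked
All paths are blocked; tau ⊥ gamma | {alpha, delta, kappa, rho} holds.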